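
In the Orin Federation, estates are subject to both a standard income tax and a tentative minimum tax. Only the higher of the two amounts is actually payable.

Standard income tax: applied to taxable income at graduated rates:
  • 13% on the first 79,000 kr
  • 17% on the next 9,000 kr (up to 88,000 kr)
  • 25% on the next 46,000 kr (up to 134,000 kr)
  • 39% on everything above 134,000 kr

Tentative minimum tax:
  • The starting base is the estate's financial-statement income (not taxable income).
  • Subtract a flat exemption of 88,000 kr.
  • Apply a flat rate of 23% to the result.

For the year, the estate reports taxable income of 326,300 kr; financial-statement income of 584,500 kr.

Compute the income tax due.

114,195 kr

Standard income tax:
  79,000 kr × 13% = 10,270 kr
  9,000 kr × 17% = 1,530 kr
  46,000 kr × 25% = 11,500 kr
  192,300 kr × 39% = 74,997 kr
  → 98,297 kr

Tentative minimum tax:
  Base (financial-statement income): 584,500 kr
  Less exemption 88,000 kr → base 496,500 kr
  496,500 kr × 23% = 114,195 kr

114,195 kr > 98,297 kr, so the tentative minimum tax is the binding amount.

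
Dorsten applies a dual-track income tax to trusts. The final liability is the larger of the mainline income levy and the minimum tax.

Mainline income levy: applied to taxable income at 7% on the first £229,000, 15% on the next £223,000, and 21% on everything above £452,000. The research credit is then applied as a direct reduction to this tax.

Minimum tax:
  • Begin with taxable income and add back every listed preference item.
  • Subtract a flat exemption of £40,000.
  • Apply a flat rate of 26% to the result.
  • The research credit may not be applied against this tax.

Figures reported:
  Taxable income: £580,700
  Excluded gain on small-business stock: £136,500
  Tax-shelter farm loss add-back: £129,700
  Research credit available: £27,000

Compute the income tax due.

£209,794

Minimum tax:
  Adjusted income: £580,700 + £136,500 + £129,700 = £846,900
  Less exemption £40,000 → base £806,900
  £806,900 × 26% = £209,794

Mainline income levy:
  £229,000 × 7% = £16,030
  £223,000 × 15% = £33,450
  £128,700 × 21% = £27,027
  → £76,507
  Less research credit £27,000 → £49,507

£209,794 > £49,507, so the minimum tax is the binding amount.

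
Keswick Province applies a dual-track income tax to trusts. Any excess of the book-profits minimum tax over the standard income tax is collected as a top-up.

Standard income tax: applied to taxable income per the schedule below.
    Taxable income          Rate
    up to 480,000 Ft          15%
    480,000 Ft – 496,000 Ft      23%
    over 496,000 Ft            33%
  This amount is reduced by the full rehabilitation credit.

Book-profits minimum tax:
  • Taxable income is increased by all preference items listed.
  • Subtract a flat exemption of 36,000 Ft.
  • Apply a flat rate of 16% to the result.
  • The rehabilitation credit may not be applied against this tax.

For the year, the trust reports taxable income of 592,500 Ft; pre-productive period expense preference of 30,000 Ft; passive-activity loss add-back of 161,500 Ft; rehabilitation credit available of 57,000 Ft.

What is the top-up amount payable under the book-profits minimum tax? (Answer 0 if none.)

69,155 Ft

Standard income tax:
  480,000 Ft × 15% = 72,000 Ft
  16,000 Ft × 23% = 3,680 Ft
  96,500 Ft × 33% = 31,845 Ft
  → 107,525 Ft
  Less rehabilitation credit 57,000 Ft → 50,525 Ft

Book-profits minimum tax:
  Adjusted income: 592,500 Ft + 30,000 Ft + 161,500 Ft = 784,000 Ft
  Less exemption 36,000 Ft → base 748,000 Ft
  748,000 Ft × 16% = 119,680 Ft

Excess of book-profits minimum tax over standard income tax: 119,680 Ft − 50,525 Ft = 69,155 Ft.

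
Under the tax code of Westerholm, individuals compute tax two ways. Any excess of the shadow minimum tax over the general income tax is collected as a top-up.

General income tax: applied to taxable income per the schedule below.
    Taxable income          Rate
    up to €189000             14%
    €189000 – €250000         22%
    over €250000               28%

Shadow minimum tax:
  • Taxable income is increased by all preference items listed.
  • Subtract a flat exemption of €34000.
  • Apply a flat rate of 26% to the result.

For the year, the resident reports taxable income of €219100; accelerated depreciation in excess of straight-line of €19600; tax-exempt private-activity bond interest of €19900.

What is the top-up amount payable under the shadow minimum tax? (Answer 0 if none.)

€25314

Shadow minimum tax:
  Adjusted income: €219100 + €19600 + €19900 = €258600
  Less exemption €34000 → base €224600
  €224600 × 26% = €58396

General income tax:
  €189000 × 14% = €26460
  €30100 × 22% = €6622
  → €33082

Excess of shadow minimum tax over general income tax: €58396 − €33082 = €25314.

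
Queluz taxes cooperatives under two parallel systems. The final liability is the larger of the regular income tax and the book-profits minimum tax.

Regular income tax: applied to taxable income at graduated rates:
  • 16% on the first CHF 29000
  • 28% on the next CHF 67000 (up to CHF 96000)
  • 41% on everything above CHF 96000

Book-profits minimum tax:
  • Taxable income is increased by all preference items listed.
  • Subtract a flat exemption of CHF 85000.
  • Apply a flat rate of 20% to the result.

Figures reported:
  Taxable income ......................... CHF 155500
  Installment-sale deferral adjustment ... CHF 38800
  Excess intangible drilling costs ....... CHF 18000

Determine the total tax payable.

Book-profits minimum tax:
  Adjusted income: CHF 155500 + CHF 38800 + CHF 18000 = CHF 212300
  Less exemption CHF 85000 → base CHF 127300
  CHF 127300 × 20% = CHF 25460

Regular income tax:
  CHF 29000 × 16% = CHF 4640
  CHF 67000 × 28% = CHF 18760
  CHF 59500 × 41% = CHF 24395
  → CHF 47795

CHF 47795 > CHF 25460, so the regular income tax governs.

CHF 47795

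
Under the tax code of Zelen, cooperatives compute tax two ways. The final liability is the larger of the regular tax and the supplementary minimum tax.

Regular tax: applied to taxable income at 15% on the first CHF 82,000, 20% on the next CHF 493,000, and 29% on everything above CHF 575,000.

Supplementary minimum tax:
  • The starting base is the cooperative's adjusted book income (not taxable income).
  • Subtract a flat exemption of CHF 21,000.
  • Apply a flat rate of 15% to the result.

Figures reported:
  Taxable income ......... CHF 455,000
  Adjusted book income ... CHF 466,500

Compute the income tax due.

CHF 86,900

Supplementary minimum tax:
  Base (adjusted book income): CHF 466,500
  Less exemption CHF 21,000 → base CHF 445,500
  CHF 445,500 × 15% = CHF 66,825

Regular tax:
  CHF 82,000 × 15% = CHF 12,300
  CHF 373,000 × 20% = CHF 74,600
  → CHF 86,900

CHF 86,900 > CHF 66,825, so the regular tax governs.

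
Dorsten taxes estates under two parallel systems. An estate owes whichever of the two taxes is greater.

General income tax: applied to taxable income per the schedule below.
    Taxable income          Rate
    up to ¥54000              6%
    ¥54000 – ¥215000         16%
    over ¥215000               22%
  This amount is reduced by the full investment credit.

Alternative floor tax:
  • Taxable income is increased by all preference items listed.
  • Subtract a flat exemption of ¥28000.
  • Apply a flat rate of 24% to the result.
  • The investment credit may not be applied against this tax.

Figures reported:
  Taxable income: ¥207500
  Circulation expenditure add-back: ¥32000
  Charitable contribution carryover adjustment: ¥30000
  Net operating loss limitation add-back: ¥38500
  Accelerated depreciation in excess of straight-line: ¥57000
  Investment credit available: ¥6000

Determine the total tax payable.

General income tax:
  ¥54000 × 6% = ¥3240
  ¥153500 × 16% = ¥24560
  → ¥27800
  Less investment credit ¥6000 → ¥21800

Alternative floor tax:
  Adjusted income: ¥207500 + ¥32000 + ¥30000 + ¥38500 + ¥57000 = ¥365000
  Less exemption ¥28000 → base ¥337000
  ¥337000 × 24% = ¥80880

¥80880 > ¥21800, so the alternative floor tax is the binding amount.

¥80880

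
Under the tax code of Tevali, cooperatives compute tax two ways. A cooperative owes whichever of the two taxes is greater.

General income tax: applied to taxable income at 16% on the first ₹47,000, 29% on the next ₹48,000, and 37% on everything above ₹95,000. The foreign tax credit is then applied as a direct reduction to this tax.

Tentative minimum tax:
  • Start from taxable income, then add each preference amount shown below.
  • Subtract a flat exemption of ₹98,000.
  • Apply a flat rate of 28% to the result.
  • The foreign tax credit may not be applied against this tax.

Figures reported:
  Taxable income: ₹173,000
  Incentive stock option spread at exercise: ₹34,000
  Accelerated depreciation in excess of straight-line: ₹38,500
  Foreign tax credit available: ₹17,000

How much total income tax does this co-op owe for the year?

₹41,300

Tentative minimum tax:
  Adjusted income: ₹173,000 + ₹34,000 + ₹38,500 = ₹245,500
  Less exemption ₹98,000 → base ₹147,500
  ₹147,500 × 28% = ₹41,300

General income tax:
  ₹47,000 × 16% = ₹7,520
  ₹48,000 × 29% = ₹13,920
  ₹78,000 × 37% = ₹28,860
  → ₹50,300
  Less foreign tax credit ₹17,000 → ₹33,300

₹41,300 > ₹33,300, so the tentative minimum tax is the binding amount.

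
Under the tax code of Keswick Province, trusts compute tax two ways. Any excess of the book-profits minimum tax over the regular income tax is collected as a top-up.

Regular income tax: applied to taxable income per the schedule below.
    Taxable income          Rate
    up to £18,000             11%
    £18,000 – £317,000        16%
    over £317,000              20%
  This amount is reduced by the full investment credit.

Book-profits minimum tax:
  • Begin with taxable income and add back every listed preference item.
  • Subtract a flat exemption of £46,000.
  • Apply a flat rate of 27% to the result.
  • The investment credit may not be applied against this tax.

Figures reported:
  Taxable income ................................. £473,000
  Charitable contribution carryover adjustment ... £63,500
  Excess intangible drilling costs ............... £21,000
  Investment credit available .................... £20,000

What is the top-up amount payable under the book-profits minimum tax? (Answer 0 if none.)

£77,085

Book-profits minimum tax:
  Adjusted income: £473,000 + £63,500 + £21,000 = £557,500
  Less exemption £46,000 → base £511,500
  £511,500 × 27% = £138,105

Regular income tax:
  £18,000 × 11% = £1,980
  £299,000 × 16% = £47,840
  £156,000 × 20% = £31,200
  → £81,020
  Less investment credit £20,000 → £61,020

Excess of book-profits minimum tax over regular income tax: £138,105 − £61,020 = £77,085.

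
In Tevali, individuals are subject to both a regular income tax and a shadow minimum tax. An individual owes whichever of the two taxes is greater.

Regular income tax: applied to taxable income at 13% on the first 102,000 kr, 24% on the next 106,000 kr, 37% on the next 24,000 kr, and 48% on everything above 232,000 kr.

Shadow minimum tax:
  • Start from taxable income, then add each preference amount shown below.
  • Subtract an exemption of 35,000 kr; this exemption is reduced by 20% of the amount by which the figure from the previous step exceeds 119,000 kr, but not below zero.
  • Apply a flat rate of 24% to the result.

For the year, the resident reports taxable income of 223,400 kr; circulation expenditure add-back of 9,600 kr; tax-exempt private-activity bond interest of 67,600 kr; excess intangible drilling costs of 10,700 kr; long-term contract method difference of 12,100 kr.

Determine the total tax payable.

Regular income tax:
  102,000 kr × 13% = 13,260 kr
  106,000 kr × 24% = 25,440 kr
  15,400 kr × 37% = 5,698 kr
  → 44,398 kr

Shadow minimum tax:
  Adjusted income: 223,400 kr + 9,600 kr + 67,600 kr + 10,700 kr + 12,100 kr = 323,400 kr
  Exemption: 20% × (323,400 kr − 119,000 kr) = 40,880 kr ≥ 35,000 kr, so the exemption is fully phased out
  Base: 323,400 kr − 0 kr = 323,400 kr
  323,400 kr × 24% = 77,616 kr

77,616 kr > 44,398 kr, so the shadow minimum tax is the binding amount.

77,616 kr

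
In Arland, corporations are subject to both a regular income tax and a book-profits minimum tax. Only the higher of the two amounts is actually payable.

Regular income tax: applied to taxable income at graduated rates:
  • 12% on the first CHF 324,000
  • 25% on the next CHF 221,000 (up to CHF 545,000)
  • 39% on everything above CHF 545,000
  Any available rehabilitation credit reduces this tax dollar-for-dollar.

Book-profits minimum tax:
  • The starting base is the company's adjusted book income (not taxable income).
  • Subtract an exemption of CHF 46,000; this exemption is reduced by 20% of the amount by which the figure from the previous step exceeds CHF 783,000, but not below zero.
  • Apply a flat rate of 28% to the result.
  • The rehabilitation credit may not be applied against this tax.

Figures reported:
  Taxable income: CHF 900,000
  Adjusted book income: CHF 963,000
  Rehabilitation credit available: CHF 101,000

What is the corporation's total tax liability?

Regular income tax:
  CHF 324,000 × 12% = CHF 38,880
  CHF 221,000 × 25% = CHF 55,250
  CHF 355,000 × 39% = CHF 138,450
  → CHF 232,580
  Less rehabilitation credit CHF 101,000 → CHF 131,580

Book-profits minimum tax:
  Base (adjusted book income): CHF 963,000
  Exemption: CHF 46,000 − 20% × (CHF 963,000 − CHF 783,000) = CHF 46,000 − CHF 36,000 = CHF 10,000
  Base: CHF 963,000 − CHF 10,000 = CHF 953,000
  CHF 953,000 × 28% = CHF 266,840

CHF 266,840 > CHF 131,580, so the book-profits minimum tax is the binding amount.

CHF 266,840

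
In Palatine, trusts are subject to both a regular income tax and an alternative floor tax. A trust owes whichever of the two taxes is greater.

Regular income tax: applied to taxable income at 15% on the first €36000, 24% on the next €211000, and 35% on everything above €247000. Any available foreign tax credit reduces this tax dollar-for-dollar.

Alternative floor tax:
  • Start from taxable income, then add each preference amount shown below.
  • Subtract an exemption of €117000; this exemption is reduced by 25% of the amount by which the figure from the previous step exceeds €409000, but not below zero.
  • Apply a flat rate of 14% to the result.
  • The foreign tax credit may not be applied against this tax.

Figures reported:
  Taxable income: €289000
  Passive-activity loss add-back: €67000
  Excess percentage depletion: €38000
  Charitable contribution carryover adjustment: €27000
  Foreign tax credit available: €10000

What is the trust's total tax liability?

Regular income tax:
  €36000 × 15% = €5400
  €211000 × 24% = €50640
  €42000 × 35% = €14700
  → €70740
  Less foreign tax credit €10000 → €60740

Alternative floor tax:
  Adjusted income: €289000 + €67000 + €38000 + €27000 = €421000
  Exemption: €117000 − 25% × (€421000 − €409000) = €117000 − €3000 = €114000
  Base: €421000 − €114000 = €307000
  €307000 × 14% = €42980

€60740 > €42980, so the regular income tax governs.

€60740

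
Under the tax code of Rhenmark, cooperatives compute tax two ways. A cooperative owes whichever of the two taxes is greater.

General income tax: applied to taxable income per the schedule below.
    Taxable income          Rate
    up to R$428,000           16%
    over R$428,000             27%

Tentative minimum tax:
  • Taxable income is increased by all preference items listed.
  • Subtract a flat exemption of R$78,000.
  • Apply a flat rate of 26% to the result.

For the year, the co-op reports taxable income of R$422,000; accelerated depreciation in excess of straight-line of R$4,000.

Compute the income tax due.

General income tax:
  R$422,000 × 16% = R$67,520

Tentative minimum tax:
  Adjusted income: R$422,000 + R$4,000 = R$426,000
  Less exemption R$78,000 → base R$348,000
  R$348,000 × 26% = R$90,480

R$90,480 > R$67,520, so the tentative minimum tax is the binding amount.

R$90,480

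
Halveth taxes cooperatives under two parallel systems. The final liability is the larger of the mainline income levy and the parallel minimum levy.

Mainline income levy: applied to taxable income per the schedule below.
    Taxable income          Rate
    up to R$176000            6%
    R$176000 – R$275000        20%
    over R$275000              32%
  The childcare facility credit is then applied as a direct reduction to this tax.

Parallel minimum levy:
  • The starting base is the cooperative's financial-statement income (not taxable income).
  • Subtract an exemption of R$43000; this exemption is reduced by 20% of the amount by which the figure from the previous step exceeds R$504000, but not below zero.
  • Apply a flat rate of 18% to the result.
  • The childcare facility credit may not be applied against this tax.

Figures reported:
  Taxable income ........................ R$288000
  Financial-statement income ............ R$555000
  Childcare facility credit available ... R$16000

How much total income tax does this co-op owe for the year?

Parallel minimum levy:
  Base (financial-statement income): R$555000
  Exemption: R$43000 − 20% × (R$555000 − R$504000) = R$43000 − R$10200 = R$32800
  Base: R$555000 − R$32800 = R$522200
  R$522200 × 18% = R$93996

Mainline income levy:
  R$176000 × 6% = R$10560
  R$99000 × 20% = R$19800
  R$13000 × 32% = R$4160
  → R$34520
  Less childcare facility credit R$16000 → R$18520

R$93996 > R$18520, so the parallel minimum levy is the binding amount.

R$93996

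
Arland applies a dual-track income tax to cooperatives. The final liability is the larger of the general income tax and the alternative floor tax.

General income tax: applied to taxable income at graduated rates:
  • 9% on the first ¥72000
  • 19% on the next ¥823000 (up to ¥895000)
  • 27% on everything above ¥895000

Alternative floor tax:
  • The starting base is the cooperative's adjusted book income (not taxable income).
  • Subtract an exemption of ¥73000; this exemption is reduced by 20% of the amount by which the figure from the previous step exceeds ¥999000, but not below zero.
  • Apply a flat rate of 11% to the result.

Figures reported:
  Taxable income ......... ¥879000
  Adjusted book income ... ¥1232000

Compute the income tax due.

Alternative floor tax:
  Base (adjusted book income): ¥1232000
  Exemption: ¥73000 − 20% × (¥1232000 − ¥999000) = ¥73000 − ¥46600 = ¥26400
  Base: ¥1232000 − ¥26400 = ¥1205600
  ¥1205600 × 11% = ¥132616

General income tax:
  ¥72000 × 9% = ¥6480
  ¥807000 × 19% = ¥153330
  → ¥159810

¥159810 > ¥132616, so the general income tax governs.

¥159810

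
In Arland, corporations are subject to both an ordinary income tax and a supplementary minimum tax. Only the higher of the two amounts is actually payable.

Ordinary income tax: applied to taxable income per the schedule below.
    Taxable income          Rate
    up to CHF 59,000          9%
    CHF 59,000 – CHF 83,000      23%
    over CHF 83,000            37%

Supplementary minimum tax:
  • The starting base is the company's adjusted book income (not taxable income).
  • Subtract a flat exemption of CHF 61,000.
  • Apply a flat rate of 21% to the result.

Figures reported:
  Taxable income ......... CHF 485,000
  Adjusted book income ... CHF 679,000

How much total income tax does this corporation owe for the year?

CHF 159,570

Supplementary minimum tax:
  Base (adjusted book income): CHF 679,000
  Less exemption CHF 61,000 → base CHF 618,000
  CHF 618,000 × 21% = CHF 129,780

Ordinary income tax:
  CHF 59,000 × 9% = CHF 5,310
  CHF 24,000 × 23% = CHF 5,520
  CHF 402,000 × 37% = CHF 148,740
  → CHF 159,570

CHF 159,570 > CHF 129,780, so the ordinary income tax governs.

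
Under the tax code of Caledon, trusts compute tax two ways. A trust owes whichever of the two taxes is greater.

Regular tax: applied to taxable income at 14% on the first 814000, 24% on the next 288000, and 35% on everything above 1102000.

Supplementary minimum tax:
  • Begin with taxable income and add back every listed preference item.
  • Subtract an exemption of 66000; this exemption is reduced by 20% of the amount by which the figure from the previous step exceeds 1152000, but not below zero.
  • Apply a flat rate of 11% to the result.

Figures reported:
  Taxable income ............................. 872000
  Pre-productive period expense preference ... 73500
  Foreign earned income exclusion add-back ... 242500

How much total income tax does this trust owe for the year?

Supplementary minimum tax:
  Adjusted income: 872000 + 73500 + 242500 = 1188000
  Exemption: 66000 − 20% × (1188000 − 1152000) = 66000 − 7200 = 58800
  Base: 1188000 − 58800 = 1129200
  1129200 × 11% = 124212

Regular tax:
  814000 × 14% = 113960
  58000 × 24% = 13920
  → 127880

127880 > 124212, so the regular tax governs.

127880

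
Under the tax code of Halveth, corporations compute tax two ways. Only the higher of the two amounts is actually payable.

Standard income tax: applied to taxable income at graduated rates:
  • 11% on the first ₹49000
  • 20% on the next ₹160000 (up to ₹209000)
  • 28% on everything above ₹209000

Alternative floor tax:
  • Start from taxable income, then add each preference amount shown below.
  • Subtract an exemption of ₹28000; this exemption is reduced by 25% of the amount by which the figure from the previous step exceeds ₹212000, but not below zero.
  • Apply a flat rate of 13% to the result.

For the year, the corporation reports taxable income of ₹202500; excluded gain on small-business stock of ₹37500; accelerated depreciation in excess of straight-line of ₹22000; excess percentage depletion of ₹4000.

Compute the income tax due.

Alternative floor tax:
  Adjusted income: ₹202500 + ₹37500 + ₹22000 + ₹4000 = ₹266000
  Exemption: ₹28000 − 25% × (₹266000 − ₹212000) = ₹28000 − ₹13500 = ₹14500
  Base: ₹266000 − ₹14500 = ₹251500
  ₹251500 × 13% = ₹32695

Standard income tax:
  ₹49000 × 11% = ₹5390
  ₹153500 × 20% = ₹30700
  → ₹36090

₹36090 > ₹32695, so the standard income tax governs.

₹36090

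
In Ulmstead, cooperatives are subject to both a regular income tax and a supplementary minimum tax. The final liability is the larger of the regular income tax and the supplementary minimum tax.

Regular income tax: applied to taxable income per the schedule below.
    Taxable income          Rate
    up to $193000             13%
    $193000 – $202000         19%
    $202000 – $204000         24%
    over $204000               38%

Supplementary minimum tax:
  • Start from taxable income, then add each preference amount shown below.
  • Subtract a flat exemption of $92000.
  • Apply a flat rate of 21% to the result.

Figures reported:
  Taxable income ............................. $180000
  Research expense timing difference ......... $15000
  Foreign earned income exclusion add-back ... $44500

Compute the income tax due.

Regular income tax:
  $180000 × 13% = $23400

Supplementary minimum tax:
  Adjusted income: $180000 + $15000 + $44500 = $239500
  Less exemption $92000 → base $147500
  $147500 × 21% = $30975

$30975 > $23400, so the supplementary minimum tax is the binding amount.

$30975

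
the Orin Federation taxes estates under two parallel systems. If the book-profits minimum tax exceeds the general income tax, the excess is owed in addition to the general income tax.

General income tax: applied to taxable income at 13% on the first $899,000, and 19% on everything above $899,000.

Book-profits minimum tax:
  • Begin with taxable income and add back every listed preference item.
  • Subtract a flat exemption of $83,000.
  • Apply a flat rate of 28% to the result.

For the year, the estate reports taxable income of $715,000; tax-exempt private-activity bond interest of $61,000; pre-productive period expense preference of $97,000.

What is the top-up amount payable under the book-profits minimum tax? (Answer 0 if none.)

General income tax:
  $715,000 × 13% = $92,950

Book-profits minimum tax:
  Adjusted income: $715,000 + $61,000 + $97,000 = $873,000
  Less exemption $83,000 → base $790,000
  $790,000 × 28% = $221,200

Excess of book-profits minimum tax over general income tax: $221,200 − $92,950 = $128,250.

$128,250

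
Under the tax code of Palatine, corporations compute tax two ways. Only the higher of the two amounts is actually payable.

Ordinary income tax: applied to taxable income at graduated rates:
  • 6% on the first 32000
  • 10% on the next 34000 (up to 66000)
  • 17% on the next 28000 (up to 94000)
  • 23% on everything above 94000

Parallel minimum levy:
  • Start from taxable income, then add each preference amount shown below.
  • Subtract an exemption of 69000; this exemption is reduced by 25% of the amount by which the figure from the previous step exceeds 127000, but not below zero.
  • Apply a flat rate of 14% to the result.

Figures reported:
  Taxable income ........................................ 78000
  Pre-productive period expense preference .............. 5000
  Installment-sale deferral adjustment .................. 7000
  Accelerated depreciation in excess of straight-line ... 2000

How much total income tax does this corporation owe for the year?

Parallel minimum levy:
  Adjusted income: 78000 + 5000 + 7000 + 2000 = 92000
  Exemption: 92000 ≤ 127000, so full 69000 applies
  Base: 92000 − 69000 = 23000
  23000 × 14% = 3220

Ordinary income tax:
  32000 × 6% = 1920
  34000 × 10% = 3400
  12000 × 17% = 2040
  → 7360

7360 > 3220, so the ordinary income tax governs.

7360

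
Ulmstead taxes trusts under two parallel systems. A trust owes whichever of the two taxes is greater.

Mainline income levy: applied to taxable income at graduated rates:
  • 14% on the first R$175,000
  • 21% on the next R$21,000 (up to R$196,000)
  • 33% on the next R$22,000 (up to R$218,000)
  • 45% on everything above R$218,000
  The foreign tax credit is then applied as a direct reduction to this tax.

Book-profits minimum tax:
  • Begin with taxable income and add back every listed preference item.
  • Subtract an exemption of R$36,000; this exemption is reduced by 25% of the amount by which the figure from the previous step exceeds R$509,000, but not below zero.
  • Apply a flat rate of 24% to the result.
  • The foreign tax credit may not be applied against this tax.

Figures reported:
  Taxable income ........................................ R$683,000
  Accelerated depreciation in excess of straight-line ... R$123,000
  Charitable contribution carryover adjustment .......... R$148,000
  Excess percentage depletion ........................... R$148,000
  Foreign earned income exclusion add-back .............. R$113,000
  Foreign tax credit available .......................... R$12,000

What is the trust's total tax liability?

Book-profits minimum tax:
  Adjusted income: R$683,000 + R$123,000 + R$148,000 + R$148,000 + R$113,000 = R$1,215,000
  Exemption: 25% × (R$1,215,000 − R$509,000) = R$176,500 ≥ R$36,000, so the exemption is fully phased out
  Base: R$1,215,000 − R$0 = R$1,215,000
  R$1,215,000 × 24% = R$291,600

Mainline income levy:
  R$175,000 × 14% = R$24,500
  R$21,000 × 21% = R$4,410
  R$22,000 × 33% = R$7,260
  R$465,000 × 45% = R$209,250
  → R$245,420
  Less foreign tax credit R$12,000 → R$233,420

R$291,600 > R$233,420, so the book-profits minimum tax is the binding amount.

R$291,600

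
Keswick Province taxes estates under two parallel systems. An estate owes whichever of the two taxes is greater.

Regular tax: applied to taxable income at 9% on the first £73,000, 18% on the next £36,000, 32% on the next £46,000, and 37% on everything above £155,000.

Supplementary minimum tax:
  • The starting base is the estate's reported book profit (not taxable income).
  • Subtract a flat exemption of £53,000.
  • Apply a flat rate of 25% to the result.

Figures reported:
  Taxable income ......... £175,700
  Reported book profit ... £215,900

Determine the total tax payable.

£40,725

Supplementary minimum tax:
  Base (reported book profit): £215,900
  Less exemption £53,000 → base £162,900
  £162,900 × 25% = £40,725

Regular tax:
  £73,000 × 9% = £6,570
  £36,000 × 18% = £6,480
  £46,000 × 32% = £14,720
  £20,700 × 37% = £7,659
  → £35,429

£40,725 > £35,429, so the supplementary minimum tax is the binding amount.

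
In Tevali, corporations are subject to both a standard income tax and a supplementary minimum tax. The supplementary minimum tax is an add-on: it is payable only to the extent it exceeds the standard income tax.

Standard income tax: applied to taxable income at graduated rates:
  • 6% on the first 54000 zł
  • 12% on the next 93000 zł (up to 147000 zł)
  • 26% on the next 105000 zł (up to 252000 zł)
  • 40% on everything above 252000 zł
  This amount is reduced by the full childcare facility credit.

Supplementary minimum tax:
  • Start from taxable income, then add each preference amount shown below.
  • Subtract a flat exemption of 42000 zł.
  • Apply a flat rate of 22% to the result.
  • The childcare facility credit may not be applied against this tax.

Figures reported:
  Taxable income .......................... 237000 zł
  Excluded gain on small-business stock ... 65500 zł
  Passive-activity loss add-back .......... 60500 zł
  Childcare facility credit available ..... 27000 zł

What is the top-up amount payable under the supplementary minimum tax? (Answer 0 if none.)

Standard income tax:
  54000 zł × 6% = 3240 zł
  93000 zł × 12% = 11160 zł
  90000 zł × 26% = 23400 zł
  → 37800 zł
  Less childcare facility credit 27000 zł → 10800 zł

Supplementary minimum tax:
  Adjusted income: 237000 zł + 65500 zł + 60500 zł = 363000 zł
  Less exemption 42000 zł → base 321000 zł
  321000 zł × 22% = 70620 zł

Excess of supplementary minimum tax over standard income tax: 70620 zł − 10800 zł = 59820 zł.

59820 zł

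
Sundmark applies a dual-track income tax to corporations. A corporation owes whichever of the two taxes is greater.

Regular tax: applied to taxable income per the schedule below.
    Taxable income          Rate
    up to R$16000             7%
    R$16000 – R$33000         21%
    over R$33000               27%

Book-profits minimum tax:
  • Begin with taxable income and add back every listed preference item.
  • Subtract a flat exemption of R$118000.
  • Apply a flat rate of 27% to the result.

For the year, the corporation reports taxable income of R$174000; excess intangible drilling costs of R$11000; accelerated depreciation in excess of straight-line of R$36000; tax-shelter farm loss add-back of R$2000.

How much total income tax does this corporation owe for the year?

R$42760

Book-profits minimum tax:
  Adjusted income: R$174000 + R$11000 + R$36000 + R$2000 = R$223000
  Less exemption R$118000 → base R$105000
  R$105000 × 27% = R$28350

Regular tax:
  R$16000 × 7% = R$1120
  R$17000 × 21% = R$3570
  R$141000 × 27% = R$38070
  → R$42760

R$42760 > R$28350, so the regular tax governs.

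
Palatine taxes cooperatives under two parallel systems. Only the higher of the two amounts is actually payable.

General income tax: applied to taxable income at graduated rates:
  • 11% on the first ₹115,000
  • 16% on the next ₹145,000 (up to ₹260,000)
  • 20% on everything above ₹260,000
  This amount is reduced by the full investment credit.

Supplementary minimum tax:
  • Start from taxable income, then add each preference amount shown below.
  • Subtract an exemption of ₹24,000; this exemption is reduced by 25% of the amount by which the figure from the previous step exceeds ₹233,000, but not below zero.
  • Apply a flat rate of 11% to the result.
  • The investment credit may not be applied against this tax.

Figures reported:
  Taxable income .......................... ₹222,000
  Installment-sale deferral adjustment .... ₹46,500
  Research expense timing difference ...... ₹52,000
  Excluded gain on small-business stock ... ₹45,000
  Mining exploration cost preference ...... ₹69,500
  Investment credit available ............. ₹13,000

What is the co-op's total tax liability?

Supplementary minimum tax:
  Adjusted income: ₹222,000 + ₹46,500 + ₹52,000 + ₹45,000 + ₹69,500 = ₹435,000
  Exemption: 25% × (₹435,000 − ₹233,000) = ₹50,500 ≥ ₹24,000, so the exemption is fully phased out
  Base: ₹435,000 − ₹0 = ₹435,000
  ₹435,000 × 11% = ₹47,850

General income tax:
  ₹115,000 × 11% = ₹12,650
  ₹107,000 × 16% = ₹17,120
  → ₹29,770
  Less investment credit ₹13,000 → ₹16,770

₹47,850 > ₹16,770, so the supplementary minimum tax is the binding amount.

₹47,850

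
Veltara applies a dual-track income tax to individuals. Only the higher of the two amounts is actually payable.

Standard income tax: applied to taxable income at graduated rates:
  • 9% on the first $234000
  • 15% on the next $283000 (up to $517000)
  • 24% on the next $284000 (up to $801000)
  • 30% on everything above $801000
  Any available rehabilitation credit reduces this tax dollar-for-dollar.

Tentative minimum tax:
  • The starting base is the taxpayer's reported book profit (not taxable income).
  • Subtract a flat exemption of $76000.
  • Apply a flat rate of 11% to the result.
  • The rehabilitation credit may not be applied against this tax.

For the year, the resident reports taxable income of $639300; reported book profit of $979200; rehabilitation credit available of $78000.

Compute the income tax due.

$99352

Standard income tax:
  $234000 × 9% = $21060
  $283000 × 15% = $42450
  $122300 × 24% = $29352
  → $92862
  Less rehabilitation credit $78000 → $14862

Tentative minimum tax:
  Base (reported book profit): $979200
  Less exemption $76000 → base $903200
  $903200 × 11% = $99352

$99352 > $14862, so the tentative minimum tax is the binding amount.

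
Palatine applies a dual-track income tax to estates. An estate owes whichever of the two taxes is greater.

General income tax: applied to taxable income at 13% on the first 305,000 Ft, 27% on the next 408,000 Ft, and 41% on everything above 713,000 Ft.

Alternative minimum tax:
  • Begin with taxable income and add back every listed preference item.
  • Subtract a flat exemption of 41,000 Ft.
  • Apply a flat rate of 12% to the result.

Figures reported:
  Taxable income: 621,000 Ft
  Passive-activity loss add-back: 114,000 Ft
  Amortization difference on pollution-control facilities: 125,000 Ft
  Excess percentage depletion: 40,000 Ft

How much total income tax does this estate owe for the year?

124,970 Ft

Alternative minimum tax:
  Adjusted income: 621,000 Ft + 114,000 Ft + 125,000 Ft + 40,000 Ft = 900,000 Ft
  Less exemption 41,000 Ft → base 859,000 Ft
  859,000 Ft × 12% = 103,080 Ft

General income tax:
  305,000 Ft × 13% = 39,650 Ft
  316,000 Ft × 27% = 85,320 Ft
  → 124,970 Ft

124,970 Ft > 103,080 Ft, so the general income tax governs.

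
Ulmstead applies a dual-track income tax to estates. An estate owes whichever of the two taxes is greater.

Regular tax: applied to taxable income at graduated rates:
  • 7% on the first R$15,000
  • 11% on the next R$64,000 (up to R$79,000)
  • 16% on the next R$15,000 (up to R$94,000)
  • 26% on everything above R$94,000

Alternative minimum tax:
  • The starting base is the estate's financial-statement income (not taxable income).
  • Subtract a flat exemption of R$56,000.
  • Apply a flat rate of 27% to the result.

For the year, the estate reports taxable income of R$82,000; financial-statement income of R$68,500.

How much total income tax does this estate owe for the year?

R$8,570

Alternative minimum tax:
  Base (financial-statement income): R$68,500
  Less exemption R$56,000 → base R$12,500
  R$12,500 × 27% = R$3,375

Regular tax:
  R$15,000 × 7% = R$1,050
  R$64,000 × 11% = R$7,040
  R$3,000 × 16% = R$480
  → R$8,570

R$8,570 > R$3,375, so the regular tax governs.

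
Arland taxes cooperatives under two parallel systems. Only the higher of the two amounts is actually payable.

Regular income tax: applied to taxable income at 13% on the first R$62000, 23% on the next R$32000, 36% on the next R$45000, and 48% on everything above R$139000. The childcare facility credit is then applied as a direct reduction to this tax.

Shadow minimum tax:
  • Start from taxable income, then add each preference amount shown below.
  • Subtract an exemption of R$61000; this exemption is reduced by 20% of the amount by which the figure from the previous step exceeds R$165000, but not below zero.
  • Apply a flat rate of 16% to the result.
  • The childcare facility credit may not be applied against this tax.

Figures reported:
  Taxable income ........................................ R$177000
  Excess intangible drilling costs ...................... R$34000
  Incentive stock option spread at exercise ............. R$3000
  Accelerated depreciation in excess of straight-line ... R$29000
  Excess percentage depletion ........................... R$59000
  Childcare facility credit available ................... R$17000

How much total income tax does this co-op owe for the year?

R$42944

Shadow minimum tax:
  Adjusted income: R$177000 + R$34000 + R$3000 + R$29000 + R$59000 = R$302000
  Exemption: R$61000 − 20% × (R$302000 − R$165000) = R$61000 − R$27400 = R$33600
  Base: R$302000 − R$33600 = R$268400
  R$268400 × 16% = R$42944

Regular income tax:
  R$62000 × 13% = R$8060
  R$32000 × 23% = R$7360
  R$45000 × 36% = R$16200
  R$38000 × 48% = R$18240
  → R$49860
  Less childcare facility credit R$17000 → R$32860

R$42944 > R$32860, so the shadow minimum tax is the binding amount.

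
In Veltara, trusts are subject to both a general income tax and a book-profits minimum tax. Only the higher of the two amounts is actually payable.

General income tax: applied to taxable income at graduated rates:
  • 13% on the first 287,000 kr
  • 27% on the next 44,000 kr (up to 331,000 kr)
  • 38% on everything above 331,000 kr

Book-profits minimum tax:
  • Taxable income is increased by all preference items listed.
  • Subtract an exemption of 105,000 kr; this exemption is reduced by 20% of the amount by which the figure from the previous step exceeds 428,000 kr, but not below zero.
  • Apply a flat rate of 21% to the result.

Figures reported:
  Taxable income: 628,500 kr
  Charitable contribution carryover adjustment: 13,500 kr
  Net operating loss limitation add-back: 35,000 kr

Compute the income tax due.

162,240 kr

General income tax:
  287,000 kr × 13% = 37,310 kr
  44,000 kr × 27% = 11,880 kr
  297,500 kr × 38% = 113,050 kr
  → 162,240 kr

Book-profits minimum tax:
  Adjusted income: 628,500 kr + 13,500 kr + 35,000 kr = 677,000 kr
  Exemption: 105,000 kr − 20% × (677,000 kr − 428,000 kr) = 105,000 kr − 49,800 kr = 55,200 kr
  Base: 677,000 kr − 55,200 kr = 621,800 kr
  621,800 kr × 21% = 130,578 kr

162,240 kr > 130,578 kr, so the general income tax governs.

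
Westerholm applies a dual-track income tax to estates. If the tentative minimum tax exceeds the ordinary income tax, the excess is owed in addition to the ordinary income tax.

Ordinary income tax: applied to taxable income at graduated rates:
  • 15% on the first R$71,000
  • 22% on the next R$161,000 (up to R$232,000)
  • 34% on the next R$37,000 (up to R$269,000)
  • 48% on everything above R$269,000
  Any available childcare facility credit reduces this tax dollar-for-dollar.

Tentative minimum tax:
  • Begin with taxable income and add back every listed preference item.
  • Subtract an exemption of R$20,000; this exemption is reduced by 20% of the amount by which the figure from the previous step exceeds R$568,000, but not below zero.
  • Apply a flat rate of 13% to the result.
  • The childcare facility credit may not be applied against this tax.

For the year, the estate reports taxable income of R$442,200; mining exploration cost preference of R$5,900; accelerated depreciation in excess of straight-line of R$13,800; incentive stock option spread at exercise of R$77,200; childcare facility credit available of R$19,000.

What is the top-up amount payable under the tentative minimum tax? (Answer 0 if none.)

Tentative minimum tax:
  Adjusted income: R$442,200 + R$5,900 + R$13,800 + R$77,200 = R$539,100
  Exemption: R$539,100 ≤ R$568,000, so full R$20,000 applies
  Base: R$539,100 − R$20,000 = R$519,100
  R$519,100 × 13% = R$67,483

Ordinary income tax:
  R$71,000 × 15% = R$10,650
  R$161,000 × 22% = R$35,420
  R$37,000 × 34% = R$12,580
  R$173,200 × 48% = R$83,136
  → R$141,786
  Less childcare facility credit R$19,000 → R$122,786

R$67,483 ≤ R$122,786, so no add-on is due.

R$0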